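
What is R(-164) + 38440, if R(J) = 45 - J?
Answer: 38649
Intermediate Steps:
R(-164) + 38440 = (45 - 1*(-164)) + 38440 = (45 + 164) + 38440 = 209 + 38440 = 38649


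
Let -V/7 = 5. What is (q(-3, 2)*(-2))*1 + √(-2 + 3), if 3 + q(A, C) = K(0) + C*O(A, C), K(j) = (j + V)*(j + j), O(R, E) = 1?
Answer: 3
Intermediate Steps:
V = -35 (V = -7*5 = -35)
K(j) = 2*j*(-35 + j) (K(j) = (j - 35)*(j + j) = (-35 + j)*(2*j) = 2*j*(-35 + j))
q(A, C) = -3 + C (q(A, C) = -3 + (2*0*(-35 + 0) + C*1) = -3 + (2*0*(-35) + C) = -3 + (0 + C) = -3 + C)
(q(-3, 2)*(-2))*1 + √(-2 + 3) = ((-3 + 2)*(-2))*1 + √(-2 + 3) = -1*(-2)*1 + √1 = 2*1 + 1 = 2 + 1 = 3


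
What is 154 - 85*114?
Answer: -9536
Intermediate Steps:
154 - 85*114 = 154 - 9690 = -9536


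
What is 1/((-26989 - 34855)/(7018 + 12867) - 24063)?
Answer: -19885/478554599 ≈ -4.1552e-5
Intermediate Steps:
1/((-26989 - 34855)/(7018 + 12867) - 24063) = 1/(-61844/19885 - 24063) = 1/(-478554599/19885) = -19885/478554599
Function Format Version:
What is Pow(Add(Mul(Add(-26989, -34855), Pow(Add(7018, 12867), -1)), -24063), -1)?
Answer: Rational(-19885, 478554599) ≈ -4.1552e-5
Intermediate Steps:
Pow(Add(Mul(Add(-26989, -34855), Pow(Add(7018, 12867), -1)), -24063), -1) = Pow(Add(Mul(-61844, Pow(19885, -1)), -24063), -1) = Pow(Add(Mul(-61844, Rational(1, 19885)), -24063), -1) = Pow(Add(Rational(-61844, 19885), -24063), -1) = Pow(Rational(-478554599, 19885), -1) = Rational(-19885, 478554599)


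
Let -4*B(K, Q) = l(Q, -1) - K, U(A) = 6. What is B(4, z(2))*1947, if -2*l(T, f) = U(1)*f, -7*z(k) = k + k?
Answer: 1947/4 ≈ 486.75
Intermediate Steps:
z(k) = -2*k/7 (z(k) = -(k + k)/7 = -2*k/7)
l(T, f) = -3*f
B(K, Q) = -¾ + K/4 (B(K, Q) = -(-3*(-1) - K)/4 = -(3 - K)/4 = -¾ + K/4)
B(4, z(2))*1947 = (-¾ + (¼)*4)*1947 = (-¾ + 1)*1947 = (¼)*1947 = 1947/4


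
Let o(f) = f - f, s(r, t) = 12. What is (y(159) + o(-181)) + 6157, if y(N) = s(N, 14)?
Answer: 6169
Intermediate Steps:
o(f) = 0
y(N) = 12
(y(159) + o(-181)) + 6157 = (12 + 0) + 6157 = 12 + 6157 = 6169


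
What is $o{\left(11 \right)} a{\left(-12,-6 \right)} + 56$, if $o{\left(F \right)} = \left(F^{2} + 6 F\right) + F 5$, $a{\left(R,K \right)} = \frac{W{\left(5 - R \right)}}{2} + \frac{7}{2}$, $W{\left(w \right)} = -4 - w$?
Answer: $-1638$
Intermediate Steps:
$a{\left(R,K \right)} = -1 + \frac{R}{2}$ ($a{\left(R,K \right)} = \frac{-4 - \left(5 - R\right)}{2} + \frac{7}{2} = \left(-4 + \left(-5 + R\right)\right) \frac{1}{2} + 7 \cdot \frac{1}{2} = \left(-9 + R\right) \frac{1}{2} + \frac{7}{2} = \left(- \frac{9}{2} + \frac{R}{2}\right) + \frac{7}{2} = -1 + \frac{R}{2}$)
$o{\left(F \right)} = F^{2} + 11 F$ ($o{\left(F \right)} = \left(F^{2} + 6 F\right) + 5 F = F^{2} + 11 F$)
$o{\left(11 \right)} a{\left(-12,-6 \right)} + 56 = 11 \left(11 + 11\right) \left(-1 + \frac{1}{2} \left(-12\right)\right) + 56 = 11 \cdot 22 \left(-1 - 6\right) + 56 = 242 \left(-7\right) + 56 = -1694 + 56 = -1638$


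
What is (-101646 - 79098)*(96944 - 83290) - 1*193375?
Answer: -2468071951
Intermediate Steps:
(-101646 - 79098)*(96944 - 83290) - 1*193375 = -180744*13654 - 193375 = -2467878576 - 193375 = -2468071951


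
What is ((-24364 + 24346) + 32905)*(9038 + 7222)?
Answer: 534742620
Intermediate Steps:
((-24364 + 24346) + 32905)*(9038 + 7222) = (-18 + 32905)*16260 = 32887*16260 = 534742620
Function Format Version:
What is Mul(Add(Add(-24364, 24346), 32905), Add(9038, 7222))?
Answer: 534742620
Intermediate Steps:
Mul(Add(Add(-24364, 24346), 32905), Add(9038, 7222)) = Mul(Add(-18, 32905), 16260) = Mul(32887, 16260) = 534742620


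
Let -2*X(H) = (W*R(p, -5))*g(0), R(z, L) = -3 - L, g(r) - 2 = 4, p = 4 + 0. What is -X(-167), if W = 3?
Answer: 18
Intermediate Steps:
p = 4
g(r) = 6 (g(r) = 2 + 4 = 6)
X(H) = -18 (X(H) = -3*(-3 - 1*(-5))*6/2 = -3*(-3 + 5)*6/2 = -3*2*6/2 = -3*6 = -1/2*36 = -18)
-X(-167) = -1*(-18) = 18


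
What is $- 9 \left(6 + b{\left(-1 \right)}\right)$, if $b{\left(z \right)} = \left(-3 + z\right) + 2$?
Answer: $-36$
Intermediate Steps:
$b{\left(z \right)} = -1 + z$
$- 9 \left(6 + b{\left(-1 \right)}\right) = - 9 \left(6 - 2\right) = \left(-9\right) 4 = -36$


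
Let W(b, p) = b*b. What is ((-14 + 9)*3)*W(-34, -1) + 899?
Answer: -16441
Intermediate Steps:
W(b, p) = b²
((-14 + 9)*3)*W(-34, -1) + 899 = ((-14 + 9)*3)*(-34)² + 899 = -5*3*1156 + 899 = -15*1156 + 899 = -17340 + 899 = -16441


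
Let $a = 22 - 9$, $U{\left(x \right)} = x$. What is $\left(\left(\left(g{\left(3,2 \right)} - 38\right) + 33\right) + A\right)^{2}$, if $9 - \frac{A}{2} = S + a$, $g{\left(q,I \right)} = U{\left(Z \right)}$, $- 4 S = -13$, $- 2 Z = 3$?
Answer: $441$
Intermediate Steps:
$Z = - \frac{3}{2}$ ($Z = \left(- \frac{1}{2}\right) 3 = - \frac{3}{2} \approx -1.5$)
$S = \frac{13}{4}$ ($S = \left(- \frac{1}{4}\right) \left(-13\right) = \frac{13}{4} \approx 3.25$)
$a = 13$
$g{\left(q,I \right)} = - \frac{3}{2}$
$A = - \frac{29}{2}$ ($A = 18 - 2 \left(\frac{13}{4} + 13\right) = 18 - \frac{65}{2} = - \frac{29}{2} \approx -14.5$)
$\left(\left(\left(g{\left(3,2 \right)} - 38\right) + 33\right) + A\right)^{2} = \left(\left(\left(- \frac{3}{2} - 38\right) + 33\right) - \frac{29}{2}\right)^{2} = \left(\left(- \frac{79}{2} + 33\right) - \frac{29}{2}\right)^{2} = \left(- \frac{13}{2} - \frac{29}{2}\right)^{2} = \left(-21\right)^{2} = 441$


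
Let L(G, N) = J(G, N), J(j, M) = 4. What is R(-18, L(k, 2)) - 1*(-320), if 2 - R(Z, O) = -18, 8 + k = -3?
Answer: 340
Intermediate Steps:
k = -11 (k = -8 - 3 = -11)
L(G, N) = 4
R(Z, O) = 20 (R(Z, O) = 2 - 1*(-18) = 2 + 18 = 20)
R(-18, L(k, 2)) - 1*(-320) = 20 - 1*(-320) = 20 + 320 = 340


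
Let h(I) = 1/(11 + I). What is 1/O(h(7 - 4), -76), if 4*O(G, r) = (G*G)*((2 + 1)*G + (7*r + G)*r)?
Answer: 10976/565975 ≈ 0.019393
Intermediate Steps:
O(G, r) = G²*(3*G + r*(G + 7*r))/4 (O(G, r) = ((G*G)*((2 + 1)*G + (7*r + G)*r))/4 = (G²*(3*G + (G + 7*r)*r))/4 = (G²*(3*G + r*(G + 7*r)))/4 = G²*(3*G + r*(G + 7*r))/4)
1/O(h(7 - 4), -76) = 1/((1/(11 + (7 - 4)))²*(3/(11 + (7 - 4)) + 7*(-76)² - 76/(11 + (7 - 4)))/4) = 1/((1/(11 + 3))²*(3/(11 + 3) + 7*5776 - 76/(11 + 3))/4) = 1/((1/14)²*(3/14 + 40432 - 76/14)/4) = 1/((1/14)²*(3*(1/14) + 40432 + (1/14)*(-76))/4) = 1/((¼)*(1/196)*(3/14 + 40432 - 38/7)) = 1/((¼)*(1/196)*(565975/14)) = 1/(565975/10976) = 10976/565975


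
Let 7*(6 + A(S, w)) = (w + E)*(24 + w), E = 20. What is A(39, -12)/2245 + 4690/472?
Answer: 36864419/3708740 ≈ 9.9399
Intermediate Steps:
A(S, w) = -6 + (20 + w)*(24 + w)/7 (A(S, w) = -6 + ((w + 20)*(24 + w))/7 = -6 + ((20 + w)*(24 + w))/7 = -6 + (20 + w)*(24 + w)/7)
A(39, -12)/2245 + 4690/472 = (438/7 + (1/7)*(-12)**2 + (44/7)*(-12))/2245 + 4690/472 = (438/7 + (1/7)*144 - 528/7)*(1/2245) + 4690*(1/472) = (438/7 + 144/7 - 528/7)*(1/2245) + 2345/236 = (54/7)*(1/2245) + 2345/236 = 54/15715 + 2345/236 = 36864419/3708740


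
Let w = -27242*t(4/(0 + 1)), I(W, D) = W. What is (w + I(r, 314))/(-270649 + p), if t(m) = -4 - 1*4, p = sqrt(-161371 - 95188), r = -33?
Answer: -58975229047/73251137760 - 217903*I*sqrt(256559)/73251137760 ≈ -0.80511 - 0.0015068*I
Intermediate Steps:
p = I*sqrt(256559) (p = sqrt(-256559) = I*sqrt(256559) ≈ 506.52*I)
t(m) = -8 (t(m) = -4 - 4 = -8)
w = 217936 (w = -27242*(-8) = 217936)
(w + I(r, 314))/(-270649 + p) = (217936 - 33)/(-270649 + I*sqrt(256559)) = 217903/(-270649 + I*sqrt(256559))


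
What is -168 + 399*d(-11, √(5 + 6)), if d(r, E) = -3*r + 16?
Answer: 19383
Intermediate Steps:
d(r, E) = 16 - 3*r
-168 + 399*d(-11, √(5 + 6)) = -168 + 399*(16 - 3*(-11)) = -168 + 399*(16 + 33) = -168 + 399*49 = -168 + 19551 = 19383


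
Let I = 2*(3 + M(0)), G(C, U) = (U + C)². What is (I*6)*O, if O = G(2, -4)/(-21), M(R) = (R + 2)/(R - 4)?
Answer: -40/7 ≈ -5.7143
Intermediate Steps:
G(C, U) = (C + U)²
M(R) = (2 + R)/(-4 + R)
O = -4/21 (O = (2 - 4)²/(-21) = (-2)²*(-1/21) = 4*(-1/21) = -4/21 ≈ -0.19048)
I = 5 (I = 2*(3 + (2 + 0)/(-4 + 0)) = 2*(3 + 2/(-4)) = 2*(3 - ¼*2) = 2*(3 - ½) = 2*(5/2) = 5)
(I*6)*O = (5*6)*(-4/21) = 30*(-4/21) = -40/7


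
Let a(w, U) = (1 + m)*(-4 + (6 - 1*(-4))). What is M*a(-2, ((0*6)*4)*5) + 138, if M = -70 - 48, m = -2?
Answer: 846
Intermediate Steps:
a(w, U) = -6 (a(w, U) = (1 - 2)*(-4 + (6 - 1*(-4))) = -(-4 + (6 + 4)) = -(-4 + 10) = -1*6 = -6)
M = -118
M*a(-2, ((0*6)*4)*5) + 138 = -118*(-6) + 138 = 708 + 138 = 846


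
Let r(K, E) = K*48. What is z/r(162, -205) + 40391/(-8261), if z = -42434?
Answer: -332313845/32118768 ≈ -10.346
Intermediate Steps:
r(K, E) = 48*K
z/r(162, -205) + 40391/(-8261) = -42434/(48*162) + 40391/(-8261) = -42434/7776 + 40391*(-1/8261) = -42434*1/7776 - 40391/8261 = -21217/3888 - 40391/8261 = -332313845/32118768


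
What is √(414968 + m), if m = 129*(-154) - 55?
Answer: √395047 ≈ 628.53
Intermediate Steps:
m = -19921 (m = -19866 - 55 = -19921)
√(414968 + m) = √(414968 - 19921) = √395047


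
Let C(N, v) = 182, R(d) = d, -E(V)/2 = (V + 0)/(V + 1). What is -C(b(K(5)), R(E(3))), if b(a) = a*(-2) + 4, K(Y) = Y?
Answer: -182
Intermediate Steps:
E(V) = -2*V/(1 + V) (E(V) = -2*(V + 0)/(V + 1) = -2*V/(1 + V))
b(a) = 4 - 2*a (b(a) = -2*a + 4 = 4 - 2*a)
-C(b(K(5)), R(E(3))) = -1*182 = -182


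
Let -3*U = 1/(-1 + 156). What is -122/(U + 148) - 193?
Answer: -13338797/68819 ≈ -193.82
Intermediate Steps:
U = -1/465 (U = -1/(3*(-1 + 156)) = -1/3/155 = -1/3*1/155 = -1/465 ≈ -0.0021505)
-122/(U + 148) - 193 = -122/(-1/465 + 148) - 193 = -122/(68819/465) - 193 = (465/68819)*(-122) - 193 = -56730/68819 - 193 = -13338797/68819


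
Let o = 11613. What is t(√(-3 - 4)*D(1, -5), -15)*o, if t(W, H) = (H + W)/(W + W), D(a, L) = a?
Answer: 11613/2 + 24885*I*√7/2 ≈ 5806.5 + 32920.0*I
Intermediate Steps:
t(W, H) = (H + W)/(2*W) (t(W, H) = (H + W)/((2*W)) = (H + W)*(1/(2*W)) = (H + W)/(2*W))
t(√(-3 - 4)*D(1, -5), -15)*o = ((-15 + √(-3 - 4)*1)/(2*((√(-3 - 4)*1))))*11613 = ((-15 + √(-7)*1)/(2*((√(-7)*1))))*11613 = ((-15 + (I*√7)*1)/(2*(((I*√7)*1))))*11613 = ((-15 + I*√7)/(2*((I*√7))))*11613 = ((-I*√7/7)*(-15 + I*√7)/2)*11613 = -I*√7*(-15 + I*√7)/14*11613 = -1659*I*√7*(-15 + I*√7)/2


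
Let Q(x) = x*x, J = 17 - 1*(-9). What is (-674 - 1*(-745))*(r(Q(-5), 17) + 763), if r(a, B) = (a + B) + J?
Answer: 59001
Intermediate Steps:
J = 26 (J = 17 + 9 = 26)
Q(x) = x**2
r(a, B) = 26 + B + a (r(a, B) = (a + B) + 26 = (B + a) + 26 = 26 + B + a)
(-674 - 1*(-745))*(r(Q(-5), 17) + 763) = (-674 - 1*(-745))*((26 + 17 + (-5)**2) + 763) = (-674 + 745)*((26 + 17 + 25) + 763) = 71*(68 + 763) = 71*831 = 59001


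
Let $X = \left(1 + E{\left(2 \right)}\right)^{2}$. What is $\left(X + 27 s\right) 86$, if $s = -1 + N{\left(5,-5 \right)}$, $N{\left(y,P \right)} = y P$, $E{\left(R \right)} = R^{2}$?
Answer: $-58222$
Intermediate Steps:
$N{\left(y,P \right)} = P y$
$s = -26$ ($s = -1 - 25 = -26$)
$X = 25$ ($X = \left(1 + 2^{2}\right)^{2} = \left(1 + 4\right)^{2} = 5^{2} = 25$)
$\left(X + 27 s\right) 86 = \left(25 + 27 \left(-26\right)\right) 86 = \left(25 - 702\right) 86 = \left(-677\right) 86 = -58222$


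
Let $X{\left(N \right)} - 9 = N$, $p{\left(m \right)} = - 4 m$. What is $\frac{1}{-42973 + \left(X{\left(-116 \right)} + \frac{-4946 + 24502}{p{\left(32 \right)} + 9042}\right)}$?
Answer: $- \frac{4457}{191997782} \approx -2.3214 \cdot 10^{-5}$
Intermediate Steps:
$X{\left(N \right)} = 9 + N$
$\frac{1}{-42973 + \left(X{\left(-116 \right)} + \frac{-4946 + 24502}{p{\left(32 \right)} + 9042}\right)} = \frac{1}{-42973 + \left(\left(9 - 116\right) + \frac{-4946 + 24502}{\left(-4\right) 32 + 9042}\right)} = \frac{1}{-42973 - \left(107 - \frac{19556}{-128 + 9042}\right)} = \frac{1}{-42973 - \left(107 - \frac{19556}{8914}\right)} = \frac{1}{-42973 + \left(-107 + 19556 \cdot \frac{1}{8914}\right)} = \frac{1}{-42973 + \left(-107 + \frac{9778}{4457}\right)} = \frac{1}{-42973 - \frac{467121}{4457}} = \frac{1}{- \frac{191997782}{4457}} = - \frac{4457}{191997782}$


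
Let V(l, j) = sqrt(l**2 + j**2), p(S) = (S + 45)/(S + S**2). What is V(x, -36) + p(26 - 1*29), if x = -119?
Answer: 7 + sqrt(15457) ≈ 131.33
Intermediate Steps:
p(S) = (45 + S)/(S + S**2)
V(l, j) = sqrt(j**2 + l**2)
V(x, -36) + p(26 - 1*29) = sqrt((-36)**2 + (-119)**2) + (45 + (26 - 1*29))/((26 - 1*29)*(1 + (26 - 1*29))) = sqrt(1296 + 14161) + (45 + (26 - 29))/((26 - 29)*(1 + (26 - 29))) = sqrt(15457) + (45 - 3)/((-3)*(1 - 3)) = sqrt(15457) - 1/3*42/(-2) = sqrt(15457) - 1/3*(-1/2)*42 = sqrt(15457) + 7 = 7 + sqrt(15457)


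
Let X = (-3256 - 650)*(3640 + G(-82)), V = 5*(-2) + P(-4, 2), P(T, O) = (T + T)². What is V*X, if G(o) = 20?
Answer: -771981840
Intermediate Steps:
P(T, O) = 4*T² (P(T, O) = (2*T)² = 4*T²)
V = 54 (V = 5*(-2) + 4*(-4)² = -10 + 4*16 = -10 + 64 = 54)
X = -14295960 (X = (-3256 - 650)*(3640 + 20) = -3906*3660 = -14295960)
V*X = 54*(-14295960) = -771981840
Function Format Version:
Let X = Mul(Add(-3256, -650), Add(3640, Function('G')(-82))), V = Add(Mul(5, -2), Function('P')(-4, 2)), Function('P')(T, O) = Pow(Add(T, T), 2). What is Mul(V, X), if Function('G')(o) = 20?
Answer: -771981840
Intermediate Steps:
Function('P')(T, O) = Mul(4, Pow(T, 2)) (Function('P')(T, O) = Pow(Mul(2, T), 2) = Mul(4, Pow(T, 2)))
V = 54 (V = Add(Mul(5, -2), Mul(4, Pow(-4, 2))) = Add(-10, Mul(4, 16)) = Add(-10, 64) = 54)
X = -14295960 (X = Mul(Add(-3256, -650), Add(3640, 20)) = Mul(-3906, 3660) = -14295960)
Mul(V, X) = Mul(54, -14295960) = -771981840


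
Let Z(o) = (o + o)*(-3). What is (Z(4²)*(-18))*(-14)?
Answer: -24192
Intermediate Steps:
Z(o) = -6*o (Z(o) = (2*o)*(-3) = -6*o)
(Z(4²)*(-18))*(-14) = (-6*4²*(-18))*(-14) = (-6*16*(-18))*(-14) = -96*(-18)*(-14) = 1728*(-14) = -24192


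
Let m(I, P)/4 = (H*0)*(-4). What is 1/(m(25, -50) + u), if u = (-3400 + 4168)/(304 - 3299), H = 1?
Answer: -2995/768 ≈ -3.8997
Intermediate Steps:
u = -768/2995 (u = 768/(-2995) = 768*(-1/2995) = -768/2995 ≈ -0.25643)
m(I, P) = 0 (m(I, P) = 4*((1*0)*(-4)) = 4*(0*(-4)) = 4*0 = 0)
1/(m(25, -50) + u) = 1/(0 - 768/2995) = 1/(-768/2995) = -2995/768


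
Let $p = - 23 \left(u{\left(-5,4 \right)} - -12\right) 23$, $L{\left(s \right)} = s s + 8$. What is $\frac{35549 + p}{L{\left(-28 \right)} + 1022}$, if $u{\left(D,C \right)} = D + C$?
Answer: $\frac{14865}{907} \approx 16.389$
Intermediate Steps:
$u{\left(D,C \right)} = C + D$
$L{\left(s \right)} = 8 + s^{2}$ ($L{\left(s \right)} = s^{2} + 8 = 8 + s^{2}$)
$p = -5819$ ($p = - 23 \left(\left(4 - 5\right) - -12\right) 23 = - 23 \left(-1 + 12\right) 23 = \left(-23\right) 11 \cdot 23 = \left(-253\right) 23 = -5819$)
$\frac{35549 + p}{L{\left(-28 \right)} + 1022} = \frac{35549 - 5819}{\left(8 + \left(-28\right)^{2}\right) + 1022} = \frac{29730}{\left(8 + 784\right) + 1022} = \frac{29730}{792 + 1022} = \frac{29730}{1814} = 29730 \cdot \frac{1}{1814} = \frac{14865}{907}$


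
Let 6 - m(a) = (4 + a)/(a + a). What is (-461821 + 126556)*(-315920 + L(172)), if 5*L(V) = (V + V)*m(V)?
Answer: 105790322736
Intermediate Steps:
m(a) = 6 - (4 + a)/(2*a) (m(a) = 6 - (4 + a)/(a + a) = 6 - (4 + a)/(2*a))
L(V) = 2*V*(11/2 - 2/V)/5 (L(V) = ((V + V)*(11/2 - 2/V))/5 = ((2*V)*(11/2 - 2/V))/5 = (2*V*(11/2 - 2/V))/5 = 2*V*(11/2 - 2/V)/5)
(-461821 + 126556)*(-315920 + L(172)) = (-461821 + 126556)*(-315920 + (-⅘ + (11/5)*172)) = -335265*(-315920 + (-⅘ + 1892/5)) = -335265*(-315920 + 1888/5) = -335265*(-1577712/5) = 105790322736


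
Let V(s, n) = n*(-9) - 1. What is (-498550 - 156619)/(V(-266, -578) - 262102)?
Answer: 655169/256901 ≈ 2.5503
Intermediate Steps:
V(s, n) = -1 - 9*n (V(s, n) = -9*n - 1 = -1 - 9*n)
(-498550 - 156619)/(V(-266, -578) - 262102) = (-498550 - 156619)/((-1 - 9*(-578)) - 262102) = -655169/((-1 + 5202) - 262102) = -655169/(5201 - 262102) = -655169/(-256901) = -655169*(-1/256901) = 655169/256901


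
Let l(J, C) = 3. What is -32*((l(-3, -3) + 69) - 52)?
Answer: -640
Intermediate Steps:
-32*((l(-3, -3) + 69) - 52) = -32*((3 + 69) - 52) = -32*(72 - 52) = -32*20 = -640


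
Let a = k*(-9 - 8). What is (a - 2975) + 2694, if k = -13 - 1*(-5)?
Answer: -145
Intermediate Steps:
k = -8 (k = -13 + 5 = -8)
a = 136 (a = -8*(-9 - 8) = -8*(-17) = 136)
(a - 2975) + 2694 = (136 - 2975) + 2694 = -2839 + 2694 = -145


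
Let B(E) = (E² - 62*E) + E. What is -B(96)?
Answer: -3360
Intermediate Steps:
B(E) = E² - 61*E
-B(96) = -96*(-61 + 96) = -96*35 = -1*3360 = -3360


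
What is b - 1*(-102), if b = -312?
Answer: -210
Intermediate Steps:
b - 1*(-102) = -312 - 1*(-102) = -312 + 102 = -210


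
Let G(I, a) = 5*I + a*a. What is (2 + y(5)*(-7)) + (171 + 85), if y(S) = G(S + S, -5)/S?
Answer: 153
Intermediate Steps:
G(I, a) = a**2 + 5*I (G(I, a) = 5*I + a**2 = a**2 + 5*I)
y(S) = (25 + 10*S)/S (y(S) = ((-5)**2 + 5*(S + S))/S = (25 + 5*(2*S))/S = (25 + 10*S)/S)
(2 + y(5)*(-7)) + (171 + 85) = (2 + (10 + 25/5)*(-7)) + (171 + 85) = (2 + (10 + 25*(1/5))*(-7)) + 256 = (2 + (10 + 5)*(-7)) + 256 = (2 + 15*(-7)) + 256 = (2 - 105) + 256 = -103 + 256 = 153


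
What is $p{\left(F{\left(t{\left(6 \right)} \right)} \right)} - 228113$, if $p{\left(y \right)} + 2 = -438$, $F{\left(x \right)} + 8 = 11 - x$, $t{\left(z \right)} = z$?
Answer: $-228553$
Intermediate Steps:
$F{\left(x \right)} = 3 - x$ ($F{\left(x \right)} = -8 - \left(-11 + x\right) = 3 - x$)
$p{\left(y \right)} = -440$ ($p{\left(y \right)} = -2 - 438 = -440$)
$p{\left(F{\left(t{\left(6 \right)} \right)} \right)} - 228113 = -440 - 228113 = -228553$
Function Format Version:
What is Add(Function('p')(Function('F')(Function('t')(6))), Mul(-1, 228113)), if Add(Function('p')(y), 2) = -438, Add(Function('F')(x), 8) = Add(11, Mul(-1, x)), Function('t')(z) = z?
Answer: -228553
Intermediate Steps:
Function('F')(x) = Add(3, Mul(-1, x)) (Function('F')(x) = Add(-8, Add(11, Mul(-1, x))) = Add(3, Mul(-1, x)))
Function('p')(y) = -440 (Function('p')(y) = Add(-2, -438) = -440)
Add(Function('p')(Function('F')(Function('t')(6))), Mul(-1, 228113)) = Add(-440, Mul(-1, 228113)) = Add(-440, -228113) = -228553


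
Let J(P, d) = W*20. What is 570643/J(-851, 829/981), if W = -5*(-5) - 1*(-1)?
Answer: 570643/520 ≈ 1097.4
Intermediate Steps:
W = 26 (W = 25 + 1 = 26)
J(P, d) = 520 (J(P, d) = 26*20 = 520)
570643/J(-851, 829/981) = 570643/520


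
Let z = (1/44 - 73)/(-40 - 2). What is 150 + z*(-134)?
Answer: -76537/924 ≈ -82.832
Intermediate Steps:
z = 3211/1848 (z = (1/44 - 73)/(-42) = -3211/44*(-1/42) = 3211/1848 ≈ 1.7376)
150 + z*(-134) = 150 + (3211/1848)*(-134) = 150 - 215137/924 = -76537/924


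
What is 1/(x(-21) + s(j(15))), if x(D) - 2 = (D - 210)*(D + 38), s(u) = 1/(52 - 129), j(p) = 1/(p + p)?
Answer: -77/302226 ≈ -0.00025478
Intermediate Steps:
j(p) = 1/(2*p)
s(u) = -1/77 (s(u) = 1/(-77) = -1/77)
x(D) = 2 + (-210 + D)*(38 + D) (x(D) = 2 + (D - 210)*(D + 38) = 2 + (-210 + D)*(38 + D))
1/(x(-21) + s(j(15))) = 1/((-7978 + (-21)² - 172*(-21)) - 1/77) = 1/((-7978 + 441 + 3612) - 1/77) = 1/(-3925 - 1/77) = 1/(-302226/77) = -77/302226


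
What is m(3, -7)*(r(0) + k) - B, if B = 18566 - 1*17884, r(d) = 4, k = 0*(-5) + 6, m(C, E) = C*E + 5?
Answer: -842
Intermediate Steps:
m(C, E) = 5 + C*E
k = 6 (k = 0 + 6 = 6)
B = 682 (B = 18566 - 17884 = 682)
m(3, -7)*(r(0) + k) - B = (5 + 3*(-7))*(4 + 6) - 1*682 = (5 - 21)*10 - 682 = -16*10 - 682 = -160 - 682 = -842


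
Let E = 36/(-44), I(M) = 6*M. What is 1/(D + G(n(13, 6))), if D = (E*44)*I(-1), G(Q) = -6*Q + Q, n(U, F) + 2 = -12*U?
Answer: 1/1006 ≈ 0.00099404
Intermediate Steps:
n(U, F) = -2 - 12*U
G(Q) = -5*Q
E = -9/11 (E = 36*(-1/44) = -9/11 ≈ -0.81818)
D = 216 (D = (-9/11*44)*(6*(-1)) = -36*(-6) = 216)
1/(D + G(n(13, 6))) = 1/(216 - 5*(-2 - 12*13)) = 1/(216 - 5*(-2 - 156)) = 1/(216 - 5*(-158)) = 1/(216 + 790) = 1/1006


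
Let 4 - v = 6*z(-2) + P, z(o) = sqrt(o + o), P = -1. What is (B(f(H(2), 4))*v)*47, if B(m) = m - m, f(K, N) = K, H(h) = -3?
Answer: 0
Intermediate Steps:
z(o) = sqrt(2)*sqrt(o) (z(o) = sqrt(2*o) = sqrt(2)*sqrt(o))
B(m) = 0
v = 5 - 12*I (v = 4 - (6*(sqrt(2)*sqrt(-2)) - 1) = 4 - (6*(sqrt(2)*(I*sqrt(2))) - 1) = 4 - (6*(2*I) - 1) = 4 - (12*I - 1) = 4 - (-1 + 12*I) = 4 + (1 - 12*I) = 5 - 12*I ≈ 5.0 - 12.0*I)
(B(f(H(2), 4))*v)*47 = (0*(5 - 12*I))*47 = 0*47 = 0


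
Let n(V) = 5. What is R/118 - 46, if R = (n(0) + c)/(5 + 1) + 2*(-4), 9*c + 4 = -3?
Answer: -146753/3186 ≈ -46.062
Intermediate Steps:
c = -7/9 (c = -4/9 + (⅑)*(-3) = -4/9 - ⅓ = -7/9 ≈ -0.77778)
R = -197/27 (R = (5 - 7/9)/(5 + 1) + 2*(-4) = (38/9)/6 - 8 = (38/9)*(⅙) - 8 = 19/27 - 8 = -197/27 ≈ -7.2963)
R/118 - 46 = -197/27/118 - 46 = (1/118)*(-197/27) - 46 = -197/3186 - 46 = -146753/3186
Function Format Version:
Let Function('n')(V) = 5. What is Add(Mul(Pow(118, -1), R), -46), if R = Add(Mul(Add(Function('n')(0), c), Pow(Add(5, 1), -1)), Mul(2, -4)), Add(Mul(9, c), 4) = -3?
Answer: Rational(-146753, 3186) ≈ -46.062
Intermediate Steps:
c = Rational(-7, 9) (c = Add(Rational(-4, 9), Mul(Rational(1, 9), -3)) = Add(Rational(-4, 9), Rational(-1, 3)) = Rational(-7, 9) ≈ -0.77778)
R = Rational(-197, 27) (R = Add(Mul(Add(5, Rational(-7, 9)), Pow(Add(5, 1), -1)), Mul(2, -4)) = Add(Mul(Rational(38, 9), Pow(6, -1)), -8) = Add(Mul(Rational(38, 9), Rational(1, 6)), -8) = Add(Rational(19, 27), -8) = Rational(-197, 27) ≈ -7.2963)
Add(Mul(Pow(118, -1), R), -46) = Add(Mul(Pow(118, -1), Rational(-197, 27)), -46) = Add(Mul(Rational(1, 118), Rational(-197, 27)), -46) = Add(Rational(-197, 3186), -46) = Rational(-146753, 3186)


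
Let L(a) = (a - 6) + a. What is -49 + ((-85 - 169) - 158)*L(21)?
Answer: -14881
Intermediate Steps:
L(a) = -6 + 2*a (L(a) = (-6 + a) + a = -6 + 2*a)
-49 + ((-85 - 169) - 158)*L(21) = -49 + ((-85 - 169) - 158)*(-6 + 2*21) = -49 + (-254 - 158)*(-6 + 42) = -49 - 412*36 = -49 - 14832 = -14881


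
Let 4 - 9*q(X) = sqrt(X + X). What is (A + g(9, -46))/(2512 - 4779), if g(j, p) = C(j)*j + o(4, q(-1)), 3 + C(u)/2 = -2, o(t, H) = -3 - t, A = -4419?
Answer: 4516/2267 ≈ 1.9921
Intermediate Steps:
q(X) = 4/9 - sqrt(2)*sqrt(X)/9 (q(X) = 4/9 - sqrt(X + X)/9 = 4/9 - sqrt(2)*sqrt(X)/9)
C(u) = -10 (C(u) = -6 + 2*(-2) = -6 - 4 = -10)
g(j, p) = -7 - 10*j (g(j, p) = -10*j + (-3 - 1*4) = -10*j + (-3 - 4) = -10*j - 7 = -7 - 10*j)
(A + g(9, -46))/(2512 - 4779) = (-4419 + (-7 - 10*9))/(2512 - 4779) = (-4419 + (-7 - 90))/(-2267) = (-4419 - 97)*(-1/2267) = -4516*(-1/2267) = 4516/2267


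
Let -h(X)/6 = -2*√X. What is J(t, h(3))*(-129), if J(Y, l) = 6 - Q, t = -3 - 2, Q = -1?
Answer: -903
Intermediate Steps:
t = -5
h(X) = 12*√X (h(X) = -(-12)*√X = 12*√X)
J(Y, l) = 7 (J(Y, l) = 6 - 1*(-1) = 6 + 1 = 7)
J(t, h(3))*(-129) = 7*(-129) = -903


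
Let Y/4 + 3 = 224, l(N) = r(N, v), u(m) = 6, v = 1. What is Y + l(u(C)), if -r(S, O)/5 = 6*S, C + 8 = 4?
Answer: 704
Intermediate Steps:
C = -4 (C = -8 + 4 = -4)
r(S, O) = -30*S
l(N) = -30*N
Y = 884 (Y = -12 + 4*224 = -12 + 896 = 884)
Y + l(u(C)) = 884 - 30*6 = 884 - 180 = 704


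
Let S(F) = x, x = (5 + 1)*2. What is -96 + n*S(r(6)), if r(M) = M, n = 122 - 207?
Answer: -1116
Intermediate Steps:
n = -85
x = 12 (x = 6*2 = 12)
S(F) = 12
-96 + n*S(r(6)) = -96 - 85*12 = -96 - 1020 = -1116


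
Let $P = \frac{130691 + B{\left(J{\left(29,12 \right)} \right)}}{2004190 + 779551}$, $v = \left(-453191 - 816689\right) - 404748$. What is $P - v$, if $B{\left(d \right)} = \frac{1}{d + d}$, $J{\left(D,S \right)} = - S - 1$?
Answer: $\frac{121204999605013}{72377266} \approx 1.6746 \cdot 10^{6}$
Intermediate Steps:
$J{\left(D,S \right)} = -1 - S$
$B{\left(d \right)} = \frac{1}{2 d}$
$v = -1674628$ ($v = \left(-453191 - 816689\right) - 404748 = -1269880 - 404748 = -1674628$)
$P = \frac{3397965}{72377266}$ ($P = \frac{130691 + \frac{1}{2 \left(-1 - 12\right)}}{2004190 + 779551} = \frac{130691 + \frac{1}{2 \left(-1 - 12\right)}}{2783741} = \left(130691 + \frac{1}{2 \left(-13\right)}\right) \frac{1}{2783741} = \left(130691 + \frac{1}{2} \left(- \frac{1}{13}\right)\right) \frac{1}{2783741} = \left(130691 - \frac{1}{26}\right) \frac{1}{2783741} = \frac{3397965}{26} \cdot \frac{1}{2783741} = \frac{3397965}{72377266} \approx 0.046948$)
$P - v = \frac{3397965}{72377266} - -1674628 = \frac{3397965}{72377266} + 1674628 = \frac{121204999605013}{72377266}$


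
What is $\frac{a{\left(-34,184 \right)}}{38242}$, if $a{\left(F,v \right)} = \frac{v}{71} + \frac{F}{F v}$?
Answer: $\frac{33927}{499593488} \approx 6.7909 \cdot 10^{-5}$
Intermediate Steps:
$a{\left(F,v \right)} = \frac{1}{v} + \frac{v}{71}$ ($a{\left(F,v \right)} = v \frac{1}{71} + F \frac{1}{F v} = \frac{v}{71} + \frac{1}{v} = \frac{1}{v} + \frac{v}{71}$)
$\frac{a{\left(-34,184 \right)}}{38242} = \frac{\frac{1}{184} + \frac{1}{71} \cdot 184}{38242} = \left(\frac{1}{184} + \frac{184}{71}\right) \frac{1}{38242} = \frac{33927}{13064} \cdot \frac{1}{38242} = \frac{33927}{499593488}$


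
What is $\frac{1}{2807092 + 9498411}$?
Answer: $\frac{1}{12305503} \approx 8.1264 \cdot 10^{-8}$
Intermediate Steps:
$\frac{1}{2807092 + 9498411} = \frac{1}{12305503}$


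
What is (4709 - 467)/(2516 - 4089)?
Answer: -4242/1573 ≈ -2.6968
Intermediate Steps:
(4709 - 467)/(2516 - 4089) = 4242/(-1573) = 4242*(-1/1573) = -4242/1573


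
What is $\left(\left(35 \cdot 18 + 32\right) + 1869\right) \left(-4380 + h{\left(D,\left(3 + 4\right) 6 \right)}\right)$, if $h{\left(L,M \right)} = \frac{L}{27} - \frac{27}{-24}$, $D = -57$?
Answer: $- \frac{798355861}{72} \approx -1.1088 \cdot 10^{7}$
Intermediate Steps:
$h{\left(L,M \right)} = \frac{9}{8} + \frac{L}{27}$ ($h{\left(L,M \right)} = L \frac{1}{27} - - \frac{9}{8} = \frac{L}{27} + \frac{9}{8} = \frac{9}{8} + \frac{L}{27}$)
$\left(\left(35 \cdot 18 + 32\right) + 1869\right) \left(-4380 + h{\left(D,\left(3 + 4\right) 6 \right)}\right) = \left(\left(35 \cdot 18 + 32\right) + 1869\right) \left(-4380 + \left(\frac{9}{8} + \frac{1}{27} \left(-57\right)\right)\right) = \left(\left(630 + 32\right) + 1869\right) \left(-4380 + \left(\frac{9}{8} - \frac{19}{9}\right)\right) = \left(662 + 1869\right) \left(-4380 - \frac{71}{72}\right) = 2531 \left(- \frac{315431}{72}\right) = - \frac{798355861}{72}$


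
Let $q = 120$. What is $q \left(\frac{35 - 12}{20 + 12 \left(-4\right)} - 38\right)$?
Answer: $- \frac{32610}{7} \approx -4658.6$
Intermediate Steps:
$q \left(\frac{35 - 12}{20 + 12 \left(-4\right)} - 38\right) = 120 \left(\frac{35 - 12}{20 + 12 \left(-4\right)} - 38\right) = 120 \left(\frac{23}{20 - 48} - 38\right) = 120 \left(\frac{23}{-28} - 38\right) = 120 \left(23 \left(- \frac{1}{28}\right) - 38\right) = 120 \left(- \frac{23}{28} - 38\right) = 120 \left(- \frac{1087}{28}\right) = - \frac{32610}{7}$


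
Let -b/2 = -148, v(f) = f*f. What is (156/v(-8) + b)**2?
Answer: 22800625/256 ≈ 89065.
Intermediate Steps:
v(f) = f**2
b = 296 (b = -2*(-148) = 296)
(156/v(-8) + b)**2 = (156/((-8)**2) + 296)**2 = (156/64 + 296)**2 = (156*(1/64) + 296)**2 = (39/16 + 296)**2 = (4775/16)**2 = 22800625/256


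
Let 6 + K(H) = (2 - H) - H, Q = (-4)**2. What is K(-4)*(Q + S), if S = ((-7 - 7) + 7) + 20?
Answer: 116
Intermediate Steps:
Q = 16
K(H) = -4 - 2*H (K(H) = -6 + ((2 - H) - H) = -6 + (2 - 2*H) = -4 - 2*H)
S = 13 (S = (-14 + 7) + 20 = -7 + 20 = 13)
K(-4)*(Q + S) = (-4 - 2*(-4))*(16 + 13) = (-4 + 8)*29 = 4*29 = 116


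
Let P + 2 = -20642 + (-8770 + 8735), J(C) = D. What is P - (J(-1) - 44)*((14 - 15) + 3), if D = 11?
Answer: -20613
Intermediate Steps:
J(C) = 11
P = -20679 (P = -2 + (-20642 + (-8770 + 8735)) = -2 + (-20642 - 35) = -2 - 20677 = -20679)
P - (J(-1) - 44)*((14 - 15) + 3) = -20679 - (11 - 44)*((14 - 15) + 3) = -20679 - (-33)*(-1 + 3) = -20679 - (-33)*2 = -20679 - 1*(-66) = -20679 + 66 = -20613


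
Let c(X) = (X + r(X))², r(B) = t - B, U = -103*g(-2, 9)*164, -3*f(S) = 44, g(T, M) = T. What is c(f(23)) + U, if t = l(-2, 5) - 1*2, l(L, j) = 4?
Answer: 33788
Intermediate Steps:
f(S) = -44/3 (f(S) = -⅓*44 = -44/3)
t = 2 (t = 4 - 1*2 = 4 - 2 = 2)
U = 33784 (U = -103*(-2)*164 = 206*164 = 33784)
r(B) = 2 - B
c(X) = 4 (c(X) = (X + (2 - X))² = 2² = 4)
c(f(23)) + U = 4 + 33784 = 33788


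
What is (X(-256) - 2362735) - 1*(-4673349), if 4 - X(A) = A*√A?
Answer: 2310618 + 4096*I ≈ 2.3106e+6 + 4096.0*I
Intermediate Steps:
X(A) = 4 - A^(3/2) (X(A) = 4 - A*√A = 4 - A^(3/2))
(X(-256) - 2362735) - 1*(-4673349) = ((4 - (-256)^(3/2)) - 2362735) - 1*(-4673349) = ((4 - (-4096)*I) - 2362735) + 4673349 = ((4 + 4096*I) - 2362735) + 4673349 = (-2362731 + 4096*I) + 4673349 = 2310618 + 4096*I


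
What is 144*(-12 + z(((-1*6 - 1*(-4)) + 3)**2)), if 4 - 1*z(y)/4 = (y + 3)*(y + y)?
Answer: -4032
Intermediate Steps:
z(y) = 16 - 8*y*(3 + y) (z(y) = 16 - 4*(y + 3)*(y + y) = 16 - 4*(3 + y)*2*y = 16 - 8*y*(3 + y))
144*(-12 + z(((-1*6 - 1*(-4)) + 3)**2)) = 144*(-12 + (16 - 24*((-1*6 - 1*(-4)) + 3)**2 - 8*((-1*6 - 1*(-4)) + 3)**4)) = 144*(-12 + (16 - 24*((-6 + 4) + 3)**2 - 8*((-6 + 4) + 3)**4)) = 144*(-12 + (16 - 24*(-2 + 3)**2 - 8*(-2 + 3)**4)) = 144*(-12 + (16 - 24*1**2 - 8*(1**2)**2)) = 144*(-12 + (16 - 24*1 - 8*1**2)) = 144*(-12 + (16 - 24 - 8*1)) = 144*(-12 + (16 - 24 - 8)) = 144*(-12 - 16) = 144*(-28) = -4032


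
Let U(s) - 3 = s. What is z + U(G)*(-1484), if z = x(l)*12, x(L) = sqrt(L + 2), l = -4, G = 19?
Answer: -32648 + 12*I*sqrt(2) ≈ -32648.0 + 16.971*I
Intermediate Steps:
x(L) = sqrt(2 + L)
U(s) = 3 + s
z = 12*I*sqrt(2) (z = sqrt(2 - 4)*12 = sqrt(-2)*12 = (I*sqrt(2))*12 = 12*I*sqrt(2) ≈ 16.971*I)
z + U(G)*(-1484) = 12*I*sqrt(2) + (3 + 19)*(-1484) = 12*I*sqrt(2) + 22*(-1484) = 12*I*sqrt(2) - 32648 = -32648 + 12*I*sqrt(2)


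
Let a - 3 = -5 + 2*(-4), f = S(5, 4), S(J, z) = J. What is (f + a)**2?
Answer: 25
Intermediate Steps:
f = 5
a = -10 (a = 3 + (-5 + 2*(-4)) = 3 + (-5 - 8) = 3 - 13 = -10)
(f + a)**2 = (5 - 10)**2 = (-5)**2 = 25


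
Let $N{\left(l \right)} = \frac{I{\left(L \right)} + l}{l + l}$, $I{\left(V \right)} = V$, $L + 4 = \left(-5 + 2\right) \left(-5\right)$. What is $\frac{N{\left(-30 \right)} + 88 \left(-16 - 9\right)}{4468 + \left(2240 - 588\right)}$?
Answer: $- \frac{131981}{367200} \approx -0.35943$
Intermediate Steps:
$L = 11$ ($L = -4 + \left(-5 + 2\right) \left(-5\right) = -4 - -15 = -4 + 15 = 11$)
$N{\left(l \right)} = \frac{11 + l}{2 l}$ ($N{\left(l \right)} = \frac{11 + l}{l + l} = \frac{11 + l}{2 l}$)
$\frac{N{\left(-30 \right)} + 88 \left(-16 - 9\right)}{4468 + \left(2240 - 588\right)} = \frac{\frac{11 - 30}{2 \left(-30\right)} + 88 \left(-16 - 9\right)}{4468 + \left(2240 - 588\right)} = \frac{\frac{1}{2} \left(- \frac{1}{30}\right) \left(-19\right) + 88 \left(-25\right)}{4468 + \left(2240 - 588\right)} = \frac{\frac{19}{60} - 2200}{4468 + 1652} = - \frac{131981}{60 \cdot 6120} = \left(- \frac{131981}{60}\right) \frac{1}{6120} = - \frac{131981}{367200}$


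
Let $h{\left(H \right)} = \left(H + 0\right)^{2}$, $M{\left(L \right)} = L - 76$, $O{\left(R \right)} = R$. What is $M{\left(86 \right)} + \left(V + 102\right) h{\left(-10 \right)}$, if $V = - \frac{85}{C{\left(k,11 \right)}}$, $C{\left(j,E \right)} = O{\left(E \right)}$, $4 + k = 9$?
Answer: $\frac{103810}{11} \approx 9437.3$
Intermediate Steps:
$k = 5$ ($k = -4 + 9 = 5$)
$C{\left(j,E \right)} = E$
$M{\left(L \right)} = -76 + L$
$h{\left(H \right)} = H^{2}$
$V = - \frac{85}{11} \approx -7.7273$
$M{\left(86 \right)} + \left(V + 102\right) h{\left(-10 \right)} = \left(-76 + 86\right) + \left(- \frac{85}{11} + 102\right) \left(-10\right)^{2} = 10 + \frac{1037}{11} \cdot 100 = 10 + \frac{103700}{11} = \frac{103810}{11}$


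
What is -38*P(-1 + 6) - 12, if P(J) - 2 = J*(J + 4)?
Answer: -1798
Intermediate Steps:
P(J) = 2 + J*(4 + J) (P(J) = 2 + J*(J + 4) = 2 + J*(4 + J))
-38*P(-1 + 6) - 12 = -38*(2 + (-1 + 6)² + 4*(-1 + 6)) - 12 = -38*(2 + 5² + 4*5) - 12 = -38*(2 + 25 + 20) - 12 = -38*47 - 12 = -1786 - 12 = -1798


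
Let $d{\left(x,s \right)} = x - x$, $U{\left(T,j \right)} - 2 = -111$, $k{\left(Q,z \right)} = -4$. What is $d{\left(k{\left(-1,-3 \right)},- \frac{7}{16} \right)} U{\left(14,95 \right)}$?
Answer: $0$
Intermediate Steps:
$U{\left(T,j \right)} = -109$ ($U{\left(T,j \right)} = 2 - 111 = -109$)
$d{\left(x,s \right)} = 0$
$d{\left(k{\left(-1,-3 \right)},- \frac{7}{16} \right)} U{\left(14,95 \right)} = 0 \left(-109\right) = 0$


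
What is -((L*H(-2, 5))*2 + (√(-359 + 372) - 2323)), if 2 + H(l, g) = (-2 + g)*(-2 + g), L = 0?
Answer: 2323 - √13 ≈ 2319.4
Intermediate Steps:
H(l, g) = -2 + (-2 + g)² (H(l, g) = -2 + (-2 + g)*(-2 + g) = -2 + (-2 + g)²)
-((L*H(-2, 5))*2 + (√(-359 + 372) - 2323)) = -((0*(-2 + (-2 + 5)²))*2 + (√(-359 + 372) - 2323)) = -((0*(-2 + 3²))*2 + (√13 - 2323)) = -((0*(-2 + 9))*2 + (-2323 + √13)) = -((0*7)*2 + (-2323 + √13)) = -(0*2 + (-2323 + √13)) = -(0 + (-2323 + √13)) = -(-2323 + √13) = 2323 - √13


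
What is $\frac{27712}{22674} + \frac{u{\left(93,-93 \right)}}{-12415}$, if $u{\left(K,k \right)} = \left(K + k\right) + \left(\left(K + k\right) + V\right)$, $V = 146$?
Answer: $\frac{170367038}{140748855} \approx 1.2104$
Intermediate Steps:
$u{\left(K,k \right)} = 146 + 2 K + 2 k$ ($u{\left(K,k \right)} = \left(K + k\right) + \left(\left(K + k\right) + 146\right) = \left(K + k\right) + \left(146 + K + k\right) = 146 + 2 K + 2 k$)
$\frac{27712}{22674} + \frac{u{\left(93,-93 \right)}}{-12415} = \frac{27712}{22674} + \frac{146 + 2 \cdot 93 + 2 \left(-93\right)}{-12415} = 27712 \cdot \frac{1}{22674} + \left(146 + 186 - 186\right) \left(- \frac{1}{12415}\right) = \frac{13856}{11337} + 146 \left(- \frac{1}{12415}\right) = \frac{13856}{11337} - \frac{146}{12415} = \frac{170367038}{140748855}$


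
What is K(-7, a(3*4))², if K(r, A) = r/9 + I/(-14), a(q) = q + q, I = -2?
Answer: 1600/3969 ≈ 0.40312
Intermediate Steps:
a(q) = 2*q
K(r, A) = ⅐ + r/9 (K(r, A) = r/9 - 2/(-14) = r*(⅑) - 2*(-1/14) = r/9 + ⅐ = ⅐ + r/9)
K(-7, a(3*4))² = (⅐ + (⅑)*(-7))² = (⅐ - 7/9)² = (-40/63)² = 1600/3969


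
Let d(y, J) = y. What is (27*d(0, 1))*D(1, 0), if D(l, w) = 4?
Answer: 0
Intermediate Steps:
(27*d(0, 1))*D(1, 0) = (27*0)*4 = 0*4 = 0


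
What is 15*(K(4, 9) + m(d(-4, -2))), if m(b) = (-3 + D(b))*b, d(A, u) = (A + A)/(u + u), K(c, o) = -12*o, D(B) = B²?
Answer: -1590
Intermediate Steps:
d(A, u) = A/u (d(A, u) = (2*A)/((2*u)) = (2*A)*(1/(2*u)) = A/u)
m(b) = b*(-3 + b²) (m(b) = (-3 + b²)*b = b*(-3 + b²))
15*(K(4, 9) + m(d(-4, -2))) = 15*(-12*9 + (-4/(-2))*(-3 + (-4/(-2))²)) = 15*(-108 + (-4*(-½))*(-3 + (-4*(-½))²)) = 15*(-108 + 2*(-3 + 2²)) = 15*(-108 + 2*(-3 + 4)) = 15*(-108 + 2*1) = 15*(-108 + 2) = 15*(-106) = -1590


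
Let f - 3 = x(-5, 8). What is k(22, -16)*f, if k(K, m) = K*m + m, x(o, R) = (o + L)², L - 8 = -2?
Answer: -1472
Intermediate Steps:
L = 6 (L = 8 - 2 = 6)
x(o, R) = (6 + o)² (x(o, R) = (o + 6)² = (6 + o)²)
f = 4 (f = 3 + (6 - 5)² = 3 + 1² = 3 + 1 = 4)
k(K, m) = m + K*m
k(22, -16)*f = -16*(1 + 22)*4 = -16*23*4 = -368*4 = -1472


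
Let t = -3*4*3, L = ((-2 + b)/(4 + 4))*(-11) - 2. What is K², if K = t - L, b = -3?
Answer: 106929/64 ≈ 1670.8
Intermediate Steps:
L = 39/8 (L = ((-2 - 3)/(4 + 4))*(-11) - 2 = -5/8*(-11) - 2 = 55/8 - 2 = 39/8 ≈ 4.8750)
t = -36 (t = -12*3 = -36)
K = -327/8 (K = -36 - 1*39/8 = -36 - 39/8 = -327/8 ≈ -40.875)
K² = (-327/8)² = 106929/64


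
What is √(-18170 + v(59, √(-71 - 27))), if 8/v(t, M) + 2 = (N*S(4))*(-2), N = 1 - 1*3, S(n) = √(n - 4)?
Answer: I*√18174 ≈ 134.81*I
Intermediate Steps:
S(n) = √(-4 + n)
N = -2 (N = 1 - 3 = -2)
v(t, M) = -4 (v(t, M) = 8/(-2 - 2*√(-4 + 4)*(-2)) = 8/(-2 - 2*√0*(-2)) = 8/(-2 - 2*0*(-2)) = 8/(-2 + 0*(-2)) = 8/(-2 + 0) = 8/(-2) = 8*(-½) = -4)
√(-18170 + v(59, √(-71 - 27))) = √(-18170 - 4) = √(-18174) = I*√18174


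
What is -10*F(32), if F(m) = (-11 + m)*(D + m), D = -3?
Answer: -6090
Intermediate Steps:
F(m) = (-11 + m)*(-3 + m)
-10*F(32) = -10*(33 + 32² - 14*32) = -10*(33 + 1024 - 448) = -10*609 = -6090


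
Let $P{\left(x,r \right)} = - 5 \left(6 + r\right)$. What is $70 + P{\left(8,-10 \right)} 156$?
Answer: $3190$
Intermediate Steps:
$P{\left(x,r \right)} = -30 - 5 r$
$70 + P{\left(8,-10 \right)} 156 = 70 + \left(-30 - -50\right) 156 = 70 + \left(-30 + 50\right) 156 = 70 + 20 \cdot 156 = 70 + 3120 = 3190$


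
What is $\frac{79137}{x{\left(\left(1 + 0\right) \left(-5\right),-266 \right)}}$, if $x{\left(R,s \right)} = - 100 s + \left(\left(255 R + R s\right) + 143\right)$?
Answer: $\frac{79137}{26798} \approx 2.9531$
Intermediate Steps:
$x{\left(R,s \right)} = 143 - 100 s + 255 R + R s$ ($x{\left(R,s \right)} = - 100 s + \left(143 + 255 R + R s\right) = 143 - 100 s + 255 R + R s$)
$\frac{79137}{x{\left(\left(1 + 0\right) \left(-5\right),-266 \right)}} = \frac{79137}{143 - -26600 + 255 \left(1 + 0\right) \left(-5\right) + \left(1 + 0\right) \left(-5\right) \left(-266\right)} = \frac{79137}{143 + 26600 + 255 \cdot 1 \left(-5\right) + 1 \left(-5\right) \left(-266\right)} = \frac{79137}{143 + 26600 + 255 \left(-5\right) - -1330} = \frac{79137}{143 + 26600 - 1275 + 1330} = \frac{79137}{26798}$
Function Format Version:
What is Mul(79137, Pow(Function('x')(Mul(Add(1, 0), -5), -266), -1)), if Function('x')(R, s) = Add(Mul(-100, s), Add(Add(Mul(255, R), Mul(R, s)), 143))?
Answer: Rational(79137, 26798) ≈ 2.9531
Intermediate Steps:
Function('x')(R, s) = Add(143, Mul(-100, s), Mul(255, R), Mul(R, s)) (Function('x')(R, s) = Add(Mul(-100, s), Add(143, Mul(255, R), Mul(R, s))) = Add(143, Mul(-100, s), Mul(255, R), Mul(R, s)))
Mul(79137, Pow(Function('x')(Mul(Add(1, 0), -5), -266), -1)) = Mul(79137, Pow(Add(143, Mul(-100, -266), Mul(255, Mul(Add(1, 0), -5)), Mul(Mul(Add(1, 0), -5), -266)), -1)) = Mul(79137, Pow(Add(143, 26600, Mul(255, Mul(1, -5)), Mul(Mul(1, -5), -266)), -1)) = Mul(79137, Pow(Add(143, 26600, Mul(255, -5), Mul(-5, -266)), -1)) = Mul(79137, Pow(Add(143, 26600, -1275, 1330), -1)) = Mul(79137, Pow(26798, -1)) = Mul(79137, Rational(1, 26798)) = Rational(79137, 26798)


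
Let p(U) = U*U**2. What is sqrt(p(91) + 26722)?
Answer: sqrt(780293) ≈ 883.34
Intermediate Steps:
p(U) = U**3
sqrt(p(91) + 26722) = sqrt(91**3 + 26722) = sqrt(753571 + 26722) = sqrt(780293)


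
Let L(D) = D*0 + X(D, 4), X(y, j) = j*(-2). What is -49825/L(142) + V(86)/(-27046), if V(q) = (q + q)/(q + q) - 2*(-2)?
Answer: 673783455/108184 ≈ 6228.1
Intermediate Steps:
X(y, j) = -2*j
L(D) = -8 (L(D) = D*0 - 2*4 = 0 - 8 = -8)
V(q) = 5 (V(q) = (2*q)/((2*q)) + 4 = (2*q)*(1/(2*q)) + 4 = 1 + 4 = 5)
-49825/L(142) + V(86)/(-27046) = -49825/(-8) + 5/(-27046) = -49825*(-⅛) + 5*(-1/27046) = 49825/8 - 5/27046 = 673783455/108184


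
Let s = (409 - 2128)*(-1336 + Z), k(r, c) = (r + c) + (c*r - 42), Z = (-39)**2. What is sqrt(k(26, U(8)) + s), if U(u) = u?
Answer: I*sqrt(317815) ≈ 563.75*I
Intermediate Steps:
Z = 1521
k(r, c) = -42 + c + r + c*r (k(r, c) = (c + r) + (-42 + c*r) = -42 + c + r + c*r)
s = -318015 (s = (409 - 2128)*(-1336 + 1521) = -1719*185 = -318015)
sqrt(k(26, U(8)) + s) = sqrt((-42 + 8 + 26 + 8*26) - 318015) = sqrt((-42 + 8 + 26 + 208) - 318015) = sqrt(200 - 318015) = sqrt(-317815) = I*sqrt(317815)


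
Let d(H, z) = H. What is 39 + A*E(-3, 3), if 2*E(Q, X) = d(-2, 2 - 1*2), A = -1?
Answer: 40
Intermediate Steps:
E(Q, X) = -1 (E(Q, X) = (½)*(-2) = -1)
39 + A*E(-3, 3) = 39 - 1*(-1) = 39 + 1 = 40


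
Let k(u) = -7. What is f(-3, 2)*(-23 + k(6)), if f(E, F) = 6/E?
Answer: 60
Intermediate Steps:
f(-3, 2)*(-23 + k(6)) = (6/(-3))*(-23 - 7) = (6*(-⅓))*(-30) = -2*(-30) = 60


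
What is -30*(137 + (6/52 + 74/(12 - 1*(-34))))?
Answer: -1244355/299 ≈ -4161.7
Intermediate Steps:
-30*(137 + (6/52 + 74/(12 - 1*(-34)))) = -30*(137 + (6*(1/52) + 74/(12 + 34))) = -30*(137 + (3/26 + 74/46)) = -30*(137 + (3/26 + 74*(1/46))) = -30*(137 + (3/26 + 37/23)) = -30*(137 + 1031/598) = -30*82957/598 = -1244355/299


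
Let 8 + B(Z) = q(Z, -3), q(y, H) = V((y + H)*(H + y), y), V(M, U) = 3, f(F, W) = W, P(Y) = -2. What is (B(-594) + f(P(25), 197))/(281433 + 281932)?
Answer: 192/563365 ≈ 0.00034081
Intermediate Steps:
q(y, H) = 3
B(Z) = -5 (B(Z) = -8 + 3 = -5)
(B(-594) + f(P(25), 197))/(281433 + 281932) = (-5 + 197)/(281433 + 281932) = 192/563365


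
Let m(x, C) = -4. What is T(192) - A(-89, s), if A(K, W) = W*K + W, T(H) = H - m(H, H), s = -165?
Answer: -14324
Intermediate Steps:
T(H) = 4 + H (T(H) = H - 1*(-4) = H + 4 = 4 + H)
A(K, W) = W + K*W (A(K, W) = K*W + W = W + K*W)
T(192) - A(-89, s) = (4 + 192) - (-165)*(1 - 89) = 196 - (-165)*(-88) = 196 - 1*14520 = 196 - 14520 = -14324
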